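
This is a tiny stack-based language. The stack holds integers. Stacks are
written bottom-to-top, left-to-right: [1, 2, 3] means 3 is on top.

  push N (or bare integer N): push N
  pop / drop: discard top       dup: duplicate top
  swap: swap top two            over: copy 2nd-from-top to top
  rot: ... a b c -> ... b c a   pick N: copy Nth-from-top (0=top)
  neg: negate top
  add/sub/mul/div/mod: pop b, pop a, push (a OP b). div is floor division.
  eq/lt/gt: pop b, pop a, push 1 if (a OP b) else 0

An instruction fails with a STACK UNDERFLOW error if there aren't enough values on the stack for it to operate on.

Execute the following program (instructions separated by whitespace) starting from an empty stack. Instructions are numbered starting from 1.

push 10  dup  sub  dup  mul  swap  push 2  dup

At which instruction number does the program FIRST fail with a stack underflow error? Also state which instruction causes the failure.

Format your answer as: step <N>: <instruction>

Answer: step 6: swap

Derivation:
Step 1 ('push 10'): stack = [10], depth = 1
Step 2 ('dup'): stack = [10, 10], depth = 2
Step 3 ('sub'): stack = [0], depth = 1
Step 4 ('dup'): stack = [0, 0], depth = 2
Step 5 ('mul'): stack = [0], depth = 1
Step 6 ('swap'): needs 2 value(s) but depth is 1 — STACK UNDERFLOW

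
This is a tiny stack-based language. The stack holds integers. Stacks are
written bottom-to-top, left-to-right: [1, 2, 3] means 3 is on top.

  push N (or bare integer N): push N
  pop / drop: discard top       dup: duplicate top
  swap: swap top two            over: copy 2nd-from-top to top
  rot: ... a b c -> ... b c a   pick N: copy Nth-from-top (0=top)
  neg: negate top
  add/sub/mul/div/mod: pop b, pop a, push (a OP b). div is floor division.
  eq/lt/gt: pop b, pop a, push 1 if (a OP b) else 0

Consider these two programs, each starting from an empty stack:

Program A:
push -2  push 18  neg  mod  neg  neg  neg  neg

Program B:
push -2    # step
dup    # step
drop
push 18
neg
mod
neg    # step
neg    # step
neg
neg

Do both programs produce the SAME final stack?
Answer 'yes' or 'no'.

Program A trace:
  After 'push -2': [-2]
  After 'push 18': [-2, 18]
  After 'neg': [-2, -18]
  After 'mod': [-2]
  After 'neg': [2]
  After 'neg': [-2]
  After 'neg': [2]
  After 'neg': [-2]
Program A final stack: [-2]

Program B trace:
  After 'push -2': [-2]
  After 'dup': [-2, -2]
  After 'drop': [-2]
  After 'push 18': [-2, 18]
  After 'neg': [-2, -18]
  After 'mod': [-2]
  After 'neg': [2]
  After 'neg': [-2]
  After 'neg': [2]
  After 'neg': [-2]
Program B final stack: [-2]
Same: yes

Answer: yes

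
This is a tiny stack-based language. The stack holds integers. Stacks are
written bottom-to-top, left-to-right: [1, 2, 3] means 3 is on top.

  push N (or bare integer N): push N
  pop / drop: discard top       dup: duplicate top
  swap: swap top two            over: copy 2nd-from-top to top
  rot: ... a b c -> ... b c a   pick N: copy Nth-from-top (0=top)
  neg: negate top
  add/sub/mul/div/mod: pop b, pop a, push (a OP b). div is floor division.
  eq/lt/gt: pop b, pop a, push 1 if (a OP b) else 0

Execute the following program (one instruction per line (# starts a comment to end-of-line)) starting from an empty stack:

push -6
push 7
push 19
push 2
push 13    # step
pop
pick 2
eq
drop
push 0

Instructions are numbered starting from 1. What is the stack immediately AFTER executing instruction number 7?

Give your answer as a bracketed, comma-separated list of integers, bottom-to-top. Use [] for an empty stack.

Answer: [-6, 7, 19, 2, 7]

Derivation:
Step 1 ('push -6'): [-6]
Step 2 ('push 7'): [-6, 7]
Step 3 ('push 19'): [-6, 7, 19]
Step 4 ('push 2'): [-6, 7, 19, 2]
Step 5 ('push 13'): [-6, 7, 19, 2, 13]
Step 6 ('pop'): [-6, 7, 19, 2]
Step 7 ('pick 2'): [-6, 7, 19, 2, 7]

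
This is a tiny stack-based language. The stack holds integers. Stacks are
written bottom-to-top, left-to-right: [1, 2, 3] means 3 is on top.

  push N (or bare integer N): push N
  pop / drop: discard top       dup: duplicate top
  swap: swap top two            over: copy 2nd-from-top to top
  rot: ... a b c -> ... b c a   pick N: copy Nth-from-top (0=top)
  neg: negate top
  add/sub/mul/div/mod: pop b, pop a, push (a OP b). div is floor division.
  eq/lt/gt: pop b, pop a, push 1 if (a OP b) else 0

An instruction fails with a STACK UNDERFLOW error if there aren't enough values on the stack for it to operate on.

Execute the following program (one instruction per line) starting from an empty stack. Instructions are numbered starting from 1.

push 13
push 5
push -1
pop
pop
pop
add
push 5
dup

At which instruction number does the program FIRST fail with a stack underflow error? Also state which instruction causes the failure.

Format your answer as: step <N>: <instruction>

Answer: step 7: add

Derivation:
Step 1 ('push 13'): stack = [13], depth = 1
Step 2 ('push 5'): stack = [13, 5], depth = 2
Step 3 ('push -1'): stack = [13, 5, -1], depth = 3
Step 4 ('pop'): stack = [13, 5], depth = 2
Step 5 ('pop'): stack = [13], depth = 1
Step 6 ('pop'): stack = [], depth = 0
Step 7 ('add'): needs 2 value(s) but depth is 0 — STACK UNDERFLOW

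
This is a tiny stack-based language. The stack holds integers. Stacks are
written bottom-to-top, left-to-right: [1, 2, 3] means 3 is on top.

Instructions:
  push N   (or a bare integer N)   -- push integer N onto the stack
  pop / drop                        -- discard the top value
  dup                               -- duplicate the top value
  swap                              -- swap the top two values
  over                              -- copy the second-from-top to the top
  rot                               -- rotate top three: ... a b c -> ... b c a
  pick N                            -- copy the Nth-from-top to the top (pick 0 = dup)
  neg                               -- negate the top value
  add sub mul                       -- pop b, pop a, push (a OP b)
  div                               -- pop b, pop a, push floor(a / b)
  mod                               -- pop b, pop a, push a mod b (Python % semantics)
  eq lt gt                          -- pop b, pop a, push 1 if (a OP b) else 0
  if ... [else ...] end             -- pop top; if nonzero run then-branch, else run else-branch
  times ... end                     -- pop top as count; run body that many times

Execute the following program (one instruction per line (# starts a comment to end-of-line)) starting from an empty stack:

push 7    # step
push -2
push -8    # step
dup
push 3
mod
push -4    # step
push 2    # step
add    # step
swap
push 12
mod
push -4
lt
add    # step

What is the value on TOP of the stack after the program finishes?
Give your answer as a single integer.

Answer: -2

Derivation:
After 'push 7': [7]
After 'push -2': [7, -2]
After 'push -8': [7, -2, -8]
After 'dup': [7, -2, -8, -8]
After 'push 3': [7, -2, -8, -8, 3]
After 'mod': [7, -2, -8, 1]
After 'push -4': [7, -2, -8, 1, -4]
After 'push 2': [7, -2, -8, 1, -4, 2]
After 'add': [7, -2, -8, 1, -2]
After 'swap': [7, -2, -8, -2, 1]
After 'push 12': [7, -2, -8, -2, 1, 12]
After 'mod': [7, -2, -8, -2, 1]
After 'push -4': [7, -2, -8, -2, 1, -4]
After 'lt': [7, -2, -8, -2, 0]
After 'add': [7, -2, -8, -2]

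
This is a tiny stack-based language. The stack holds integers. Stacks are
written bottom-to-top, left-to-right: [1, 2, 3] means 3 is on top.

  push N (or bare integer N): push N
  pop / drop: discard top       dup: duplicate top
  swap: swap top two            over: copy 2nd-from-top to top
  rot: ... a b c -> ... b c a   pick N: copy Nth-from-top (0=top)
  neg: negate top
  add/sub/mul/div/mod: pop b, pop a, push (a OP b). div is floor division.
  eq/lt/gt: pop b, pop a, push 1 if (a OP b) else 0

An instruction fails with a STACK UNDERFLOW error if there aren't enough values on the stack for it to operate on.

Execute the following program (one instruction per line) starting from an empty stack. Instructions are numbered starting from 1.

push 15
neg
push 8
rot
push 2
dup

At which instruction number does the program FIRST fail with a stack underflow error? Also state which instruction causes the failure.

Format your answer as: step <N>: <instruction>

Answer: step 4: rot

Derivation:
Step 1 ('push 15'): stack = [15], depth = 1
Step 2 ('neg'): stack = [-15], depth = 1
Step 3 ('push 8'): stack = [-15, 8], depth = 2
Step 4 ('rot'): needs 3 value(s) but depth is 2 — STACK UNDERFLOW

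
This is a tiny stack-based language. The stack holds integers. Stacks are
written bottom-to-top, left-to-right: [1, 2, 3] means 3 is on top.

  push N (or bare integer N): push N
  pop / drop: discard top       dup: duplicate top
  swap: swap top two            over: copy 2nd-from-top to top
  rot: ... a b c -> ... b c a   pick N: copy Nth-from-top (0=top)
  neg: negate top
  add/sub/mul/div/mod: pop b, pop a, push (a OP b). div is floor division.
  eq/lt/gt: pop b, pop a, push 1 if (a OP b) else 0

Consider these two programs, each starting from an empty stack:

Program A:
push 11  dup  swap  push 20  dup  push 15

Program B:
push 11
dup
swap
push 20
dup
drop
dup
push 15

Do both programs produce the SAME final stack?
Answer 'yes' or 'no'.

Answer: yes

Derivation:
Program A trace:
  After 'push 11': [11]
  After 'dup': [11, 11]
  After 'swap': [11, 11]
  After 'push 20': [11, 11, 20]
  After 'dup': [11, 11, 20, 20]
  After 'push 15': [11, 11, 20, 20, 15]
Program A final stack: [11, 11, 20, 20, 15]

Program B trace:
  After 'push 11': [11]
  After 'dup': [11, 11]
  After 'swap': [11, 11]
  After 'push 20': [11, 11, 20]
  After 'dup': [11, 11, 20, 20]
  After 'drop': [11, 11, 20]
  After 'dup': [11, 11, 20, 20]
  After 'push 15': [11, 11, 20, 20, 15]
Program B final stack: [11, 11, 20, 20, 15]
Same: yes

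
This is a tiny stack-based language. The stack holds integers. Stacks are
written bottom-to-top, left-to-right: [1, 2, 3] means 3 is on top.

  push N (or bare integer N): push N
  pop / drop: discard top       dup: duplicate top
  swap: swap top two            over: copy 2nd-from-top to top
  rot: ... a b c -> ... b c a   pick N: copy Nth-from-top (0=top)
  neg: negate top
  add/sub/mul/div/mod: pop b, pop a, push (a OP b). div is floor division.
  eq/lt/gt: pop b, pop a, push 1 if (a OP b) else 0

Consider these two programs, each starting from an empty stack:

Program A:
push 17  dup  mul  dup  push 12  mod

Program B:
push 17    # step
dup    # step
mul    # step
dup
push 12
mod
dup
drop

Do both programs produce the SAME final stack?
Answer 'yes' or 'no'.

Program A trace:
  After 'push 17': [17]
  After 'dup': [17, 17]
  After 'mul': [289]
  After 'dup': [289, 289]
  After 'push 12': [289, 289, 12]
  After 'mod': [289, 1]
Program A final stack: [289, 1]

Program B trace:
  After 'push 17': [17]
  After 'dup': [17, 17]
  After 'mul': [289]
  After 'dup': [289, 289]
  After 'push 12': [289, 289, 12]
  After 'mod': [289, 1]
  After 'dup': [289, 1, 1]
  After 'drop': [289, 1]
Program B final stack: [289, 1]
Same: yes

Answer: yes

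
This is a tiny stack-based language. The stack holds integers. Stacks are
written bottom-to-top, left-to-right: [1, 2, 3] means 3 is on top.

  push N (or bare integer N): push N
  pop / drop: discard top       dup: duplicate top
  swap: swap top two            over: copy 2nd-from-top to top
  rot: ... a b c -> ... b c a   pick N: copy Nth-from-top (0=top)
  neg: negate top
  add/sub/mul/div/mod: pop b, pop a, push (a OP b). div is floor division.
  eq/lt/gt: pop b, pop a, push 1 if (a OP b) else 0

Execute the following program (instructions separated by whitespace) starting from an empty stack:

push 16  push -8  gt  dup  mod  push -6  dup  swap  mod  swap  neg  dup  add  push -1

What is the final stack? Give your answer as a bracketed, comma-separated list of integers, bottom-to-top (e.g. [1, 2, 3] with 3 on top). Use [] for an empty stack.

Answer: [0, 0, -1]

Derivation:
After 'push 16': [16]
After 'push -8': [16, -8]
After 'gt': [1]
After 'dup': [1, 1]
After 'mod': [0]
After 'push -6': [0, -6]
After 'dup': [0, -6, -6]
After 'swap': [0, -6, -6]
After 'mod': [0, 0]
After 'swap': [0, 0]
After 'neg': [0, 0]
After 'dup': [0, 0, 0]
After 'add': [0, 0]
After 'push -1': [0, 0, -1]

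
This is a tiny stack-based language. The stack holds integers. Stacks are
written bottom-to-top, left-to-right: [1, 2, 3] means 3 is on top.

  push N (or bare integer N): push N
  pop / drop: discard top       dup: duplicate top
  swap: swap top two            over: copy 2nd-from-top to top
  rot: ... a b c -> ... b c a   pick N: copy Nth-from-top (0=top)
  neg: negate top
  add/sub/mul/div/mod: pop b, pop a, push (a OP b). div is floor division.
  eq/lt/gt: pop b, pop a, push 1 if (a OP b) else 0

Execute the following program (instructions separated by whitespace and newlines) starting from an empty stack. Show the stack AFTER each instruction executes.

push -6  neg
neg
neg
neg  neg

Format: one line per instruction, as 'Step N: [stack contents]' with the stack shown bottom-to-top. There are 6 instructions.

Step 1: [-6]
Step 2: [6]
Step 3: [-6]
Step 4: [6]
Step 5: [-6]
Step 6: [6]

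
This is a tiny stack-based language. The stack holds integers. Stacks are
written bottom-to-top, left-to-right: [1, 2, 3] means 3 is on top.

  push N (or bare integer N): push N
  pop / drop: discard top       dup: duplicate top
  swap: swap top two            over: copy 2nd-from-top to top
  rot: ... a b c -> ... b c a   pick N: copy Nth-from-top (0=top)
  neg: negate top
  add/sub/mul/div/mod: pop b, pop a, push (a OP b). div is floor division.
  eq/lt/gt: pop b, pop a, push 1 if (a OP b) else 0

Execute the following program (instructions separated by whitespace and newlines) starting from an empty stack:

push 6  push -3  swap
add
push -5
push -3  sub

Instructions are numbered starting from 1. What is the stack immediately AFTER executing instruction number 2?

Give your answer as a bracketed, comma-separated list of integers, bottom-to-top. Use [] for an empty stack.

Answer: [6, -3]

Derivation:
Step 1 ('push 6'): [6]
Step 2 ('push -3'): [6, -3]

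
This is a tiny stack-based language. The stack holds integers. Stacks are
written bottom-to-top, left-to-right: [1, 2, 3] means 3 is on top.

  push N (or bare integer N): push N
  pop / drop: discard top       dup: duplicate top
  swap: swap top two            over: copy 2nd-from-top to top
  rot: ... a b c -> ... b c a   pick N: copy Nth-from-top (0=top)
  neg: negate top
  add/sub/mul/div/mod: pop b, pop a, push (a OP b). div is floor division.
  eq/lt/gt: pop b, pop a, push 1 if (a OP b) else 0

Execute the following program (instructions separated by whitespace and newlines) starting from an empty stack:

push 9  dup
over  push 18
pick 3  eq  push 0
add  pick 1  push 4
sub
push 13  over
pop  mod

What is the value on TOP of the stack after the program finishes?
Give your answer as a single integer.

Answer: 5

Derivation:
After 'push 9': [9]
After 'dup': [9, 9]
After 'over': [9, 9, 9]
After 'push 18': [9, 9, 9, 18]
After 'pick 3': [9, 9, 9, 18, 9]
After 'eq': [9, 9, 9, 0]
After 'push 0': [9, 9, 9, 0, 0]
After 'add': [9, 9, 9, 0]
After 'pick 1': [9, 9, 9, 0, 9]
After 'push 4': [9, 9, 9, 0, 9, 4]
After 'sub': [9, 9, 9, 0, 5]
After 'push 13': [9, 9, 9, 0, 5, 13]
After 'over': [9, 9, 9, 0, 5, 13, 5]
After 'pop': [9, 9, 9, 0, 5, 13]
After 'mod': [9, 9, 9, 0, 5]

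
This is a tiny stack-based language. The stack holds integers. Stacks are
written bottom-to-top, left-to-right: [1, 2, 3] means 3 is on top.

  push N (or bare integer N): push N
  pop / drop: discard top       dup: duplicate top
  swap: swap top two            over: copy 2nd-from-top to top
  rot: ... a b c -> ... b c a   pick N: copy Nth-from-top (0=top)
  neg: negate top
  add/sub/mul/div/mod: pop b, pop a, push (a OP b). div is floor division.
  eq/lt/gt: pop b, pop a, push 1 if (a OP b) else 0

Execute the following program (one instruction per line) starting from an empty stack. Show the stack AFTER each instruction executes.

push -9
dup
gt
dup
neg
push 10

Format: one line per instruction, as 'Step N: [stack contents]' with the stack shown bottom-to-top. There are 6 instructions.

Step 1: [-9]
Step 2: [-9, -9]
Step 3: [0]
Step 4: [0, 0]
Step 5: [0, 0]
Step 6: [0, 0, 10]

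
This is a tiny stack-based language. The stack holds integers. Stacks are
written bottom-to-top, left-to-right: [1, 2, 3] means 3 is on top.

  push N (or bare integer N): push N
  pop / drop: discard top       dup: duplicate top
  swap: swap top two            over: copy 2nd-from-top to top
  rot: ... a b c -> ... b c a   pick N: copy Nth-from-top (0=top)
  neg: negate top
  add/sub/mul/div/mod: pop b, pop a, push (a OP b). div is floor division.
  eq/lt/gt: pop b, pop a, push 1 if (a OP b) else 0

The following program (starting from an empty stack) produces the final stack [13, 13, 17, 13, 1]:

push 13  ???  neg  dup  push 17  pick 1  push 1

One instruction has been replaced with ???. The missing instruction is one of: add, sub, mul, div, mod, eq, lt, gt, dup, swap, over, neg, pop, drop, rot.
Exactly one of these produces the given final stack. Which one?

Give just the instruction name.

Answer: neg

Derivation:
Stack before ???: [13]
Stack after ???:  [-13]
The instruction that transforms [13] -> [-13] is: neg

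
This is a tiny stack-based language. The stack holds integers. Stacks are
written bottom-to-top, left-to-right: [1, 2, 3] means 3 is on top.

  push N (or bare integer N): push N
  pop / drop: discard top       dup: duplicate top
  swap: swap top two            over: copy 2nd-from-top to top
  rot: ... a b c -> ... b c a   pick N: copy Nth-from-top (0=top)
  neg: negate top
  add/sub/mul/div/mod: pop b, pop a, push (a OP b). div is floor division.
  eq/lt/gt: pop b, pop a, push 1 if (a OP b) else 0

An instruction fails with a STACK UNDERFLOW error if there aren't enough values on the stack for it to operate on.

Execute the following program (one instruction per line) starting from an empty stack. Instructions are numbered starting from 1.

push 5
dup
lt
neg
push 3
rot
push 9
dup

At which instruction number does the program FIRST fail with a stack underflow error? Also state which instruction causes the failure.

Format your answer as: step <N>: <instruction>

Step 1 ('push 5'): stack = [5], depth = 1
Step 2 ('dup'): stack = [5, 5], depth = 2
Step 3 ('lt'): stack = [0], depth = 1
Step 4 ('neg'): stack = [0], depth = 1
Step 5 ('push 3'): stack = [0, 3], depth = 2
Step 6 ('rot'): needs 3 value(s) but depth is 2 — STACK UNDERFLOW

Answer: step 6: rot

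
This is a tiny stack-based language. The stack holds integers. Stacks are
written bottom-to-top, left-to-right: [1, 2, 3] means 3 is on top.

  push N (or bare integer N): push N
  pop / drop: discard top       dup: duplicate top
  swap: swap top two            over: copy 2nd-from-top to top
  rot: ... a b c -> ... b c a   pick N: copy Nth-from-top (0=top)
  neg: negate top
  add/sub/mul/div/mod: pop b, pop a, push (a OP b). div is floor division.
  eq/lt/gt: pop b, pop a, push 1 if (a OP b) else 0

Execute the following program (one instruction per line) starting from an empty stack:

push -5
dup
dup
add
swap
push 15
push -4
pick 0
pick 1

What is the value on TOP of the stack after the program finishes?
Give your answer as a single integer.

After 'push -5': [-5]
After 'dup': [-5, -5]
After 'dup': [-5, -5, -5]
After 'add': [-5, -10]
After 'swap': [-10, -5]
After 'push 15': [-10, -5, 15]
After 'push -4': [-10, -5, 15, -4]
After 'pick 0': [-10, -5, 15, -4, -4]
After 'pick 1': [-10, -5, 15, -4, -4, -4]

Answer: -4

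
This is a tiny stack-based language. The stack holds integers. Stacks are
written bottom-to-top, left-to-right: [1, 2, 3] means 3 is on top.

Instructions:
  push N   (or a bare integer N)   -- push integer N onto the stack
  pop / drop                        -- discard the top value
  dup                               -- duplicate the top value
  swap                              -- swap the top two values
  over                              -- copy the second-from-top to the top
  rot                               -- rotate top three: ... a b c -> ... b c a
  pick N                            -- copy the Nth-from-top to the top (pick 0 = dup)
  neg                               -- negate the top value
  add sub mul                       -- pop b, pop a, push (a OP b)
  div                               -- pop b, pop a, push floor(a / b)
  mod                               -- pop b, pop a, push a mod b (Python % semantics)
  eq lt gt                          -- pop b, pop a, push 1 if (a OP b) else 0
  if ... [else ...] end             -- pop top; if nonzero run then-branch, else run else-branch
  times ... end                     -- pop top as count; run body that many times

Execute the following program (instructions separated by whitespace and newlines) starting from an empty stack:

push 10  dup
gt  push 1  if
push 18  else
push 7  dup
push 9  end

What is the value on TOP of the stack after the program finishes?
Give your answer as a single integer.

After 'push 10': [10]
After 'dup': [10, 10]
After 'gt': [0]
After 'push 1': [0, 1]
After 'if': [0]
After 'push 18': [0, 18]

Answer: 18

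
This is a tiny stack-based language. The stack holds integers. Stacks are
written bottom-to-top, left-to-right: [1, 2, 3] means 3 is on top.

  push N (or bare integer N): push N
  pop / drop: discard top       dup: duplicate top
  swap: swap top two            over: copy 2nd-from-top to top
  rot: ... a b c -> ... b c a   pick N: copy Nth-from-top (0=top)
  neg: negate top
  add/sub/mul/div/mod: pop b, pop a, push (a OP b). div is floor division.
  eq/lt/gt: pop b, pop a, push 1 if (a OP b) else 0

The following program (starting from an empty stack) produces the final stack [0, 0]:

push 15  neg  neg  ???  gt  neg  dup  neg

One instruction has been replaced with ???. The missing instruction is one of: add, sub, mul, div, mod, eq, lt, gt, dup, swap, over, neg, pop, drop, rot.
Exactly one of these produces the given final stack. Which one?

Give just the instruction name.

Answer: dup

Derivation:
Stack before ???: [15]
Stack after ???:  [15, 15]
The instruction that transforms [15] -> [15, 15] is: dup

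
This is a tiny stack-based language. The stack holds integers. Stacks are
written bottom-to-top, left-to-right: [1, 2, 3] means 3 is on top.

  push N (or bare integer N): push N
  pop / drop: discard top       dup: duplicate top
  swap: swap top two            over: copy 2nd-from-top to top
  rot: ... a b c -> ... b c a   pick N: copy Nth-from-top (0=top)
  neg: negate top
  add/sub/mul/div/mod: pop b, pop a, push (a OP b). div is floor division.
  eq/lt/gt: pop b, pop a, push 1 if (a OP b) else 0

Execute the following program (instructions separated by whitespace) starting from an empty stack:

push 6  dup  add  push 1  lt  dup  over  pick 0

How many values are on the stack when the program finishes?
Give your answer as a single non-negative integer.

After 'push 6': stack = [6] (depth 1)
After 'dup': stack = [6, 6] (depth 2)
After 'add': stack = [12] (depth 1)
After 'push 1': stack = [12, 1] (depth 2)
After 'lt': stack = [0] (depth 1)
After 'dup': stack = [0, 0] (depth 2)
After 'over': stack = [0, 0, 0] (depth 3)
After 'pick 0': stack = [0, 0, 0, 0] (depth 4)

Answer: 4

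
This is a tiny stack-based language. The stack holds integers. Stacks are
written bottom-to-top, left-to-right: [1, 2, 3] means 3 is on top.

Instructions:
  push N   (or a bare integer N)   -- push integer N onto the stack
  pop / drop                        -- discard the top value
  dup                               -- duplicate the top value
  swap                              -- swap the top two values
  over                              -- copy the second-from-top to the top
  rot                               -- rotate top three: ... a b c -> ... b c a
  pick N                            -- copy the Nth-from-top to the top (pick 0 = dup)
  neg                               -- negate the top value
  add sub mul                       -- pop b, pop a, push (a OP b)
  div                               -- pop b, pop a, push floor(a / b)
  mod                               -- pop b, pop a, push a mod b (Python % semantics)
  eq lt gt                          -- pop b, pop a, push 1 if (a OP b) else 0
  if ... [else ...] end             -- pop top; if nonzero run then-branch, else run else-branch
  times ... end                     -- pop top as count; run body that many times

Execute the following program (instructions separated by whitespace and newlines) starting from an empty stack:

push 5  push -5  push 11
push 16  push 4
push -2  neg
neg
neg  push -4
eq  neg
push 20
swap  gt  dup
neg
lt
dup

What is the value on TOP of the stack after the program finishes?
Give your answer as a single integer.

Answer: 0

Derivation:
After 'push 5': [5]
After 'push -5': [5, -5]
After 'push 11': [5, -5, 11]
After 'push 16': [5, -5, 11, 16]
After 'push 4': [5, -5, 11, 16, 4]
After 'push -2': [5, -5, 11, 16, 4, -2]
After 'neg': [5, -5, 11, 16, 4, 2]
After 'neg': [5, -5, 11, 16, 4, -2]
After 'neg': [5, -5, 11, 16, 4, 2]
After 'push -4': [5, -5, 11, 16, 4, 2, -4]
After 'eq': [5, -5, 11, 16, 4, 0]
After 'neg': [5, -5, 11, 16, 4, 0]
After 'push 20': [5, -5, 11, 16, 4, 0, 20]
After 'swap': [5, -5, 11, 16, 4, 20, 0]
After 'gt': [5, -5, 11, 16, 4, 1]
After 'dup': [5, -5, 11, 16, 4, 1, 1]
After 'neg': [5, -5, 11, 16, 4, 1, -1]
After 'lt': [5, -5, 11, 16, 4, 0]
After 'dup': [5, -5, 11, 16, 4, 0, 0]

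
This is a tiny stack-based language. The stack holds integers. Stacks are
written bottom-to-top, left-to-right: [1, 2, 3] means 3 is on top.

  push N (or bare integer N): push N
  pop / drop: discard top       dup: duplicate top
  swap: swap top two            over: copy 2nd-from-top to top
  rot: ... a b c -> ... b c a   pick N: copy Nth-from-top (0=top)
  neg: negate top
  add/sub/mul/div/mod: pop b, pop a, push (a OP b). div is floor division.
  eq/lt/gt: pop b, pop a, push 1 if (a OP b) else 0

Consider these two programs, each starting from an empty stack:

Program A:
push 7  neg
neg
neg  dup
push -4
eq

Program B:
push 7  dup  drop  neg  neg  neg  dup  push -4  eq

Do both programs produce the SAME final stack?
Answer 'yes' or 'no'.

Program A trace:
  After 'push 7': [7]
  After 'neg': [-7]
  After 'neg': [7]
  After 'neg': [-7]
  After 'dup': [-7, -7]
  After 'push -4': [-7, -7, -4]
  After 'eq': [-7, 0]
Program A final stack: [-7, 0]

Program B trace:
  After 'push 7': [7]
  After 'dup': [7, 7]
  After 'drop': [7]
  After 'neg': [-7]
  After 'neg': [7]
  After 'neg': [-7]
  After 'dup': [-7, -7]
  After 'push -4': [-7, -7, -4]
  After 'eq': [-7, 0]
Program B final stack: [-7, 0]
Same: yes

Answer: yes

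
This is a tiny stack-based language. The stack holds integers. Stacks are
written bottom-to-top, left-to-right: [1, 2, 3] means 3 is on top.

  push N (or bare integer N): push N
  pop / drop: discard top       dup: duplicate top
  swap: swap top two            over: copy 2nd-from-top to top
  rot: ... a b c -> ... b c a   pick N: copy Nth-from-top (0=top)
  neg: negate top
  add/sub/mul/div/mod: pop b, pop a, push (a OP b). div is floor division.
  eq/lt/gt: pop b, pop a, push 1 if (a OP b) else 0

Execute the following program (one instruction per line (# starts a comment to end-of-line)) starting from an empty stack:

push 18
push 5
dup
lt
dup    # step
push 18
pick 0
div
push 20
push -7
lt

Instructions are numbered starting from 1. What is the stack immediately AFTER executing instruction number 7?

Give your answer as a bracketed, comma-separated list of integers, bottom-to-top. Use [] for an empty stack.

Answer: [18, 0, 0, 18, 18]

Derivation:
Step 1 ('push 18'): [18]
Step 2 ('push 5'): [18, 5]
Step 3 ('dup'): [18, 5, 5]
Step 4 ('lt'): [18, 0]
Step 5 ('dup'): [18, 0, 0]
Step 6 ('push 18'): [18, 0, 0, 18]
Step 7 ('pick 0'): [18, 0, 0, 18, 18]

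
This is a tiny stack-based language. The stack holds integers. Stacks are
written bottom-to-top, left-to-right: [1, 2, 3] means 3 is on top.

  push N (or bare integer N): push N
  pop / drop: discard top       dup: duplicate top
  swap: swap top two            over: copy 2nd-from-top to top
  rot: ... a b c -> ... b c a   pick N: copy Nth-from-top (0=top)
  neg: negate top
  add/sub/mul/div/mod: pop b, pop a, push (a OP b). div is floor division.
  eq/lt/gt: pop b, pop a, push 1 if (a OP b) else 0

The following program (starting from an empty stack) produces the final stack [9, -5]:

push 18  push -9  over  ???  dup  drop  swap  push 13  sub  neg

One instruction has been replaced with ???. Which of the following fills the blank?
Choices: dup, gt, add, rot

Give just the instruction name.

Answer: add

Derivation:
Stack before ???: [18, -9, 18]
Stack after ???:  [18, 9]
Checking each choice:
  dup: produces [18, -9, 18, -5]
  gt: produces [0, -5]
  add: MATCH
  rot: produces [-9, 18, -5]


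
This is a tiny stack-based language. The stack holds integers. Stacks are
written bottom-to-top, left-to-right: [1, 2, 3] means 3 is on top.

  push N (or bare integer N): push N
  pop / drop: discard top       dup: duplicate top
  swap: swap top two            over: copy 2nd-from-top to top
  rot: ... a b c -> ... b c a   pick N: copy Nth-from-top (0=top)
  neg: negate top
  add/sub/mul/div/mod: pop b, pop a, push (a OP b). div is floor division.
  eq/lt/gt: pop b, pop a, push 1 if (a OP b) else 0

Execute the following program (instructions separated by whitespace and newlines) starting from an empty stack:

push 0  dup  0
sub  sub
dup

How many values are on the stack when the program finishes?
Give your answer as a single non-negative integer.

Answer: 2

Derivation:
After 'push 0': stack = [0] (depth 1)
After 'dup': stack = [0, 0] (depth 2)
After 'push 0': stack = [0, 0, 0] (depth 3)
After 'sub': stack = [0, 0] (depth 2)
After 'sub': stack = [0] (depth 1)
After 'dup': stack = [0, 0] (depth 2)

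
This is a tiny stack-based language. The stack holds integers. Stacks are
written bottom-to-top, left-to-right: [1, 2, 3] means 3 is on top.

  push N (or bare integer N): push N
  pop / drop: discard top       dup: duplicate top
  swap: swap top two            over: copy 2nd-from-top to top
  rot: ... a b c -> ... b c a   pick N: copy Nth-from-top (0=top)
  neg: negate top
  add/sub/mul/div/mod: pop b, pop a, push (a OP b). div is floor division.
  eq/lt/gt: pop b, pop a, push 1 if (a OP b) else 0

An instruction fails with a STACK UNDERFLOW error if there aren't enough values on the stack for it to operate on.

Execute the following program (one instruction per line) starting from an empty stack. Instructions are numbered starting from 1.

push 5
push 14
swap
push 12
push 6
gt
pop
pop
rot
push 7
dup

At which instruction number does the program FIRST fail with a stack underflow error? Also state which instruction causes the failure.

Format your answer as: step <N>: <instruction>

Step 1 ('push 5'): stack = [5], depth = 1
Step 2 ('push 14'): stack = [5, 14], depth = 2
Step 3 ('swap'): stack = [14, 5], depth = 2
Step 4 ('push 12'): stack = [14, 5, 12], depth = 3
Step 5 ('push 6'): stack = [14, 5, 12, 6], depth = 4
Step 6 ('gt'): stack = [14, 5, 1], depth = 3
Step 7 ('pop'): stack = [14, 5], depth = 2
Step 8 ('pop'): stack = [14], depth = 1
Step 9 ('rot'): needs 3 value(s) but depth is 1 — STACK UNDERFLOW

Answer: step 9: rot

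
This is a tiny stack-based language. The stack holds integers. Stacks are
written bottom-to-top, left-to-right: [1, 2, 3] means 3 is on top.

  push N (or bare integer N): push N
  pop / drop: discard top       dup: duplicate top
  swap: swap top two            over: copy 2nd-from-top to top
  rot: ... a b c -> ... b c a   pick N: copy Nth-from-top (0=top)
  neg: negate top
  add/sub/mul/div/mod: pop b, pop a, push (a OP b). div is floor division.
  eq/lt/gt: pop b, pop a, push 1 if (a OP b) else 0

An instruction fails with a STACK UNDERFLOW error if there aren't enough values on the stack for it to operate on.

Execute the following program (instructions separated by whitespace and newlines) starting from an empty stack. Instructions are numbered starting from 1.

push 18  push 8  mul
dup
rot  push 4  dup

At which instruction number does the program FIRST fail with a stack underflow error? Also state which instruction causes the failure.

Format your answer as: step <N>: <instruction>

Answer: step 5: rot

Derivation:
Step 1 ('push 18'): stack = [18], depth = 1
Step 2 ('push 8'): stack = [18, 8], depth = 2
Step 3 ('mul'): stack = [144], depth = 1
Step 4 ('dup'): stack = [144, 144], depth = 2
Step 5 ('rot'): needs 3 value(s) but depth is 2 — STACK UNDERFLOW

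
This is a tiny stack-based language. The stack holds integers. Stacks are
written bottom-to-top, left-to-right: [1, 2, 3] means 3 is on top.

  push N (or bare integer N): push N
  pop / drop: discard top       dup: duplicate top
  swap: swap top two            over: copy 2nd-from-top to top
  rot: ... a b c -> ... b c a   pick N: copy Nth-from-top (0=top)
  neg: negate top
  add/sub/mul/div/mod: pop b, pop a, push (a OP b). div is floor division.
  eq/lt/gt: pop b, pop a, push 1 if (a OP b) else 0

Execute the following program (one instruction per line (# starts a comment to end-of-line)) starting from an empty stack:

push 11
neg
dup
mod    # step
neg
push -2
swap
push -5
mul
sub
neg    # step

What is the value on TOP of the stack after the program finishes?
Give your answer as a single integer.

After 'push 11': [11]
After 'neg': [-11]
After 'dup': [-11, -11]
After 'mod': [0]
After 'neg': [0]
After 'push -2': [0, -2]
After 'swap': [-2, 0]
After 'push -5': [-2, 0, -5]
After 'mul': [-2, 0]
After 'sub': [-2]
After 'neg': [2]

Answer: 2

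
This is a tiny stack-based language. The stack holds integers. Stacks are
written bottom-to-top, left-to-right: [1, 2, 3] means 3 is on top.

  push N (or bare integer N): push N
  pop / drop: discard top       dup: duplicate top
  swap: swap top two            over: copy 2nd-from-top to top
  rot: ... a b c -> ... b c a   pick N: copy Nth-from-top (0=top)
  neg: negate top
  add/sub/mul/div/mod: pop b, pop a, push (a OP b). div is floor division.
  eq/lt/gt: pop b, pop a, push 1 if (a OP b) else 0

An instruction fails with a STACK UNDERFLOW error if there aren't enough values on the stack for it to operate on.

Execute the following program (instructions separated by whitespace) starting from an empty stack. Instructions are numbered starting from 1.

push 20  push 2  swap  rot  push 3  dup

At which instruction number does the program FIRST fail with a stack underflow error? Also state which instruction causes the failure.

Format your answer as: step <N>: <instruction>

Answer: step 4: rot

Derivation:
Step 1 ('push 20'): stack = [20], depth = 1
Step 2 ('push 2'): stack = [20, 2], depth = 2
Step 3 ('swap'): stack = [2, 20], depth = 2
Step 4 ('rot'): needs 3 value(s) but depth is 2 — STACK UNDERFLOW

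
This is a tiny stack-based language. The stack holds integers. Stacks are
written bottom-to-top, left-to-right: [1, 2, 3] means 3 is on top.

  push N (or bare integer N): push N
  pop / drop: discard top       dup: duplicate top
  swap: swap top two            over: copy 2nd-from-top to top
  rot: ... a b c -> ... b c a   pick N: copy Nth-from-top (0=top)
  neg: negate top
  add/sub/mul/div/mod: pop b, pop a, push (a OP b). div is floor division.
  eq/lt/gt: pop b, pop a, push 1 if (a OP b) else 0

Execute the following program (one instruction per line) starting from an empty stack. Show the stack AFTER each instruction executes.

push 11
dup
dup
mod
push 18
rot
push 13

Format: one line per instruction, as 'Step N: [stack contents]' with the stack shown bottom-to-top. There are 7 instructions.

Step 1: [11]
Step 2: [11, 11]
Step 3: [11, 11, 11]
Step 4: [11, 0]
Step 5: [11, 0, 18]
Step 6: [0, 18, 11]
Step 7: [0, 18, 11, 13]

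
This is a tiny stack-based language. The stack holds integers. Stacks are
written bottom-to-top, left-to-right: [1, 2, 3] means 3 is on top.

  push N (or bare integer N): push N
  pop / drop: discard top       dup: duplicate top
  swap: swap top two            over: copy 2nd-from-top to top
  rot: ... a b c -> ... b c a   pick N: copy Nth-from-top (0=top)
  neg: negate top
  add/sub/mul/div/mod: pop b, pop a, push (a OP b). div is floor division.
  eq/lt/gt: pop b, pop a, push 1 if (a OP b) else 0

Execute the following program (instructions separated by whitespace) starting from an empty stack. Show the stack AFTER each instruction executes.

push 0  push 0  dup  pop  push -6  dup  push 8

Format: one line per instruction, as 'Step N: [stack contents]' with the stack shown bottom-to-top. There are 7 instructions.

Step 1: [0]
Step 2: [0, 0]
Step 3: [0, 0, 0]
Step 4: [0, 0]
Step 5: [0, 0, -6]
Step 6: [0, 0, -6, -6]
Step 7: [0, 0, -6, -6, 8]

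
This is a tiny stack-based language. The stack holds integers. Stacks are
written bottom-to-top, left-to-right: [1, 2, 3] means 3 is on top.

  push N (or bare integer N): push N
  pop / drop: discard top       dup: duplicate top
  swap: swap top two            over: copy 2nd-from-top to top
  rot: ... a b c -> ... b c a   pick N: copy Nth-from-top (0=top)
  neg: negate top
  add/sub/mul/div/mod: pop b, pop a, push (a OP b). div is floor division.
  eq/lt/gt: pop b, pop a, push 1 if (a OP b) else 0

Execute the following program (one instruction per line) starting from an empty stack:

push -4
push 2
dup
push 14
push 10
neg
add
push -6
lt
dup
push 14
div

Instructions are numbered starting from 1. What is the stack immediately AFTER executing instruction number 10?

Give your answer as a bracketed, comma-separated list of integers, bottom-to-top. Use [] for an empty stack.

Step 1 ('push -4'): [-4]
Step 2 ('push 2'): [-4, 2]
Step 3 ('dup'): [-4, 2, 2]
Step 4 ('push 14'): [-4, 2, 2, 14]
Step 5 ('push 10'): [-4, 2, 2, 14, 10]
Step 6 ('neg'): [-4, 2, 2, 14, -10]
Step 7 ('add'): [-4, 2, 2, 4]
Step 8 ('push -6'): [-4, 2, 2, 4, -6]
Step 9 ('lt'): [-4, 2, 2, 0]
Step 10 ('dup'): [-4, 2, 2, 0, 0]

Answer: [-4, 2, 2, 0, 0]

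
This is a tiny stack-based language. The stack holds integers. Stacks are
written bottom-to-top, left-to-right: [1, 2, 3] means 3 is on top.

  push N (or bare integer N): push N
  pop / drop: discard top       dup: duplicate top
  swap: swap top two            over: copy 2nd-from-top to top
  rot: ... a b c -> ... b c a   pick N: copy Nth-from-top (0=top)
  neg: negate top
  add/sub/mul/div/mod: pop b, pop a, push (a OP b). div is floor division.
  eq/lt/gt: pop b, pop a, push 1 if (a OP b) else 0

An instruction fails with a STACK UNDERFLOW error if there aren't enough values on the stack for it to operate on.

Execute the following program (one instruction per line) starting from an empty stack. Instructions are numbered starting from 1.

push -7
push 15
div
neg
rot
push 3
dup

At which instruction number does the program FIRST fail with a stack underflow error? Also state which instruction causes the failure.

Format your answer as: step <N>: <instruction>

Answer: step 5: rot

Derivation:
Step 1 ('push -7'): stack = [-7], depth = 1
Step 2 ('push 15'): stack = [-7, 15], depth = 2
Step 3 ('div'): stack = [-1], depth = 1
Step 4 ('neg'): stack = [1], depth = 1
Step 5 ('rot'): needs 3 value(s) but depth is 1 — STACK UNDERFLOW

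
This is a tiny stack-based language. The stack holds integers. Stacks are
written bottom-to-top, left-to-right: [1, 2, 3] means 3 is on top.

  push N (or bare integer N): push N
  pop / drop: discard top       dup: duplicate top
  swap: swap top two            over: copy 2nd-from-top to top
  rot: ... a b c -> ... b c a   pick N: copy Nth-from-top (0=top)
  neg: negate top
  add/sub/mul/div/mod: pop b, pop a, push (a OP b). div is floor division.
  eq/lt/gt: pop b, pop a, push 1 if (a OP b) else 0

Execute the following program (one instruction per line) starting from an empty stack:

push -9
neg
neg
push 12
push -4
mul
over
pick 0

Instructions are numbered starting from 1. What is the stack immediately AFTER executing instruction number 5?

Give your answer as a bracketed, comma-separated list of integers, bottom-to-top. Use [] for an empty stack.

Answer: [-9, 12, -4]

Derivation:
Step 1 ('push -9'): [-9]
Step 2 ('neg'): [9]
Step 3 ('neg'): [-9]
Step 4 ('push 12'): [-9, 12]
Step 5 ('push -4'): [-9, 12, -4]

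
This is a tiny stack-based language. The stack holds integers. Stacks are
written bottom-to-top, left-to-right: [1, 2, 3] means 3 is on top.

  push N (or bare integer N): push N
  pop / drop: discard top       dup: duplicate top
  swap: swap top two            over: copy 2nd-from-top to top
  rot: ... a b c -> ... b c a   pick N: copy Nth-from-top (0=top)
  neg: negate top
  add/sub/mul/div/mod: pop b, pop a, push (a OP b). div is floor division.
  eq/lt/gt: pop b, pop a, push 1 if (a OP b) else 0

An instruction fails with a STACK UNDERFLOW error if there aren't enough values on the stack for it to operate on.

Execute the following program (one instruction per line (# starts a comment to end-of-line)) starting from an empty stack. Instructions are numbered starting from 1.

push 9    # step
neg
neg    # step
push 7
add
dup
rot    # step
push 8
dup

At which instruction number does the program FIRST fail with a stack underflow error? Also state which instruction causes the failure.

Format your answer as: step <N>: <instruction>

Answer: step 7: rot

Derivation:
Step 1 ('push 9'): stack = [9], depth = 1
Step 2 ('neg'): stack = [-9], depth = 1
Step 3 ('neg'): stack = [9], depth = 1
Step 4 ('push 7'): stack = [9, 7], depth = 2
Step 5 ('add'): stack = [16], depth = 1
Step 6 ('dup'): stack = [16, 16], depth = 2
Step 7 ('rot'): needs 3 value(s) but depth is 2 — STACK UNDERFLOW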